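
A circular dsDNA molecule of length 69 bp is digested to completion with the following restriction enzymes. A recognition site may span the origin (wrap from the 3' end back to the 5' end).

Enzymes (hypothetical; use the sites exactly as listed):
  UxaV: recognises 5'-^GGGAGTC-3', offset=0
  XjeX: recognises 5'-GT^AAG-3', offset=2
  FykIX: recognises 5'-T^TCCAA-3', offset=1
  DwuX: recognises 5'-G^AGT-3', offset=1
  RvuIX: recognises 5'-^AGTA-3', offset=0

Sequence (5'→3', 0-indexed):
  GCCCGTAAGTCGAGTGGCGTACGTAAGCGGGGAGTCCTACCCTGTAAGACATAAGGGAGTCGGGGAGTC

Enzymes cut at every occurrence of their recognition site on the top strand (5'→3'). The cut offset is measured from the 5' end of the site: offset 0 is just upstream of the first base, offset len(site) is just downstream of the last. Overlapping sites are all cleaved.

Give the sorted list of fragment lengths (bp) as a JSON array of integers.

[3,3,3,5,5,6,9,10,12,13]

Site scan:
  UxaV GGGAGTC/0: at [29, 54, 62] ⇒ [29, 54, 62]
  XjeX GTAAG/2: at [4, 22, 43] ⇒ [6, 24, 45]
  FykIX (TTCCAA, off=1): no sites
  DwuX GAGT/1: at [11, 31, 56, 64] ⇒ [12, 32, 57, 65]
  RvuIX (AGTA, off=0): no sites

Pooled cuts: [6, 12, 24, 29, 32, 45, 54, 57, 62, 65]

Fragment lengths:
  6→12: 6 bp
  12→24: 12 bp
  24→29: 5 bp
  29→32: 3 bp
  32→45: 13 bp
  45→54: 9 bp
  54→57: 3 bp
  57→62: 5 bp
  62→65: 3 bp
  65→6 (wrap): 69-65+6 = 10 bp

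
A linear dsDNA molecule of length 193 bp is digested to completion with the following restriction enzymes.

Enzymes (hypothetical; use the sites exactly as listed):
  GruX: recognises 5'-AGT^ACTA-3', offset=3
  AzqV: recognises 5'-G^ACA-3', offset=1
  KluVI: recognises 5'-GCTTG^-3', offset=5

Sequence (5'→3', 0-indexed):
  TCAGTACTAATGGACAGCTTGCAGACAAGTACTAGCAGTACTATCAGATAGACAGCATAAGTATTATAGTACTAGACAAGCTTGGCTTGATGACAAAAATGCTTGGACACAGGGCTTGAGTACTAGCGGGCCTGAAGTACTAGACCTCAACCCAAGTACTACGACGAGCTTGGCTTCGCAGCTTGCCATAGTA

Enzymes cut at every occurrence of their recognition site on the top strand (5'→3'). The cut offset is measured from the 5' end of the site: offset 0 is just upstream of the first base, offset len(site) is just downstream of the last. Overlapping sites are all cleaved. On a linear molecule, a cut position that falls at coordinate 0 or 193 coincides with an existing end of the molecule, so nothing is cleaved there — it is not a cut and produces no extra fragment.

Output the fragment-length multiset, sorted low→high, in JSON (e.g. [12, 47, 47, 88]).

[1,3,3,3,5,5,5,6,8,8,8,9,9,12,12,13,13,15,17,19,19]

Per-enzyme occurrences:
  GruX (AGTACTA, off=3): starts [2, 27, 36, 67, 118, 135, 154] → cuts [5, 30, 39, 70, 121, 138, 157]
  AzqV (GACA, off=1): starts [12, 23, 50, 74, 91, 105] → cuts [13, 24, 51, 75, 92, 106]
  KluVI (GCTTG, off=5): starts [16, 79, 84, 100, 113, 167, 180] → cuts [21, 84, 89, 105, 118, 172, 185]

All cut coordinates (distinct, sorted): [5, 13, 21, 24, 30, 39, 51, 70, 75, 84, 89, 92, 105, 106, 118, 121, 138, 157, 172, 185]

Fragments:
  [0,5): 5 bp
  [5,13): 8 bp
  [13,21): 8 bp
  [21,24): 3 bp
  [24,30): 6 bp
  [30,39): 9 bp
  [39,51): 12 bp
  [51,70): 19 bp
  [70,75): 5 bp
  [75,84): 9 bp
  [84,89): 5 bp
  [89,92): 3 bp
  [92,105): 13 bp
  [105,106): 1 bp
  [106,118): 12 bp
  [118,121): 3 bp
  [121,138): 17 bp
  [138,157): 19 bp
  [157,172): 15 bp
  [172,185): 13 bp
  [185,193): 8 bp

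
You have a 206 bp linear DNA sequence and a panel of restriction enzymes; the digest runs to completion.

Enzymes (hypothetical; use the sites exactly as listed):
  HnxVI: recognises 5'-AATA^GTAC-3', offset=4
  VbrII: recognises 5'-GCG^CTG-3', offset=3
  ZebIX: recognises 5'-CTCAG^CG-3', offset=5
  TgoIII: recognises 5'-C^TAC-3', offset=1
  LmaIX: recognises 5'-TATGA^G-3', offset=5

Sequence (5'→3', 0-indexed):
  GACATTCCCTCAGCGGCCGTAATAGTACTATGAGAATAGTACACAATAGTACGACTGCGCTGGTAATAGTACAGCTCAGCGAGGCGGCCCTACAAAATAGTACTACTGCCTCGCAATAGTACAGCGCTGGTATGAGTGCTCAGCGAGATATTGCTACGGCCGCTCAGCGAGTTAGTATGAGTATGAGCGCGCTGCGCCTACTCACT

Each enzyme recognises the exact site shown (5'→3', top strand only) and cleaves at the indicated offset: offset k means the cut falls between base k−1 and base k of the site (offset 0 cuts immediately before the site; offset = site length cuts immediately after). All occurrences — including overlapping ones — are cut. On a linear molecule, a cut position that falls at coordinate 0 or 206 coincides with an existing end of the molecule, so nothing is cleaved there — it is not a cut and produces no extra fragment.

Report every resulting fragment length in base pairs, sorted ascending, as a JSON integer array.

[4,5,5,6,7,8,8,8,9,9,9,9,10,11,11,11,11,11,13,13,13,15]

Per-enzyme occurrences:
  HnxVI AATAGTAC/4: at [20, 34, 44, 64, 95, 114] ⇒ [24, 38, 48, 68, 99, 118]
  VbrII GCGCTG/3: at [56, 123, 188] ⇒ [59, 126, 191]
  ZebIX CTCAGCG/5: at [8, 74, 138, 162] ⇒ [13, 79, 143, 167]
  TgoIII CTAC/1: at [89, 102, 153, 197] ⇒ [90, 103, 154, 198]
  LmaIX TATGAG/5: at [28, 130, 175, 181] ⇒ [33, 135, 180, 186]

Pooled cuts: [13, 24, 33, 38, 48, 59, 68, 79, 90, 99, 103, 118, 126, 135, 143, 154, 167, 180, 186, 191, 198]

Fragments:
  [0,13): 13 bp
  [13,24): 11 bp
  [24,33): 9 bp
  [33,38): 5 bp
  [38,48): 10 bp
  [48,59): 11 bp
  [59,68): 9 bp
  [68,79): 11 bp
  [79,90): 11 bp
  [90,99): 9 bp
  [99,103): 4 bp
  [103,118): 15 bp
  [118,126): 8 bp
  [126,135): 9 bp
  [135,143): 8 bp
  [143,154): 11 bp
  [154,167): 13 bp
  [167,180): 13 bp
  [180,186): 6 bp
  [186,191): 5 bp
  [191,198): 7 bp
  [198,206): 8 bp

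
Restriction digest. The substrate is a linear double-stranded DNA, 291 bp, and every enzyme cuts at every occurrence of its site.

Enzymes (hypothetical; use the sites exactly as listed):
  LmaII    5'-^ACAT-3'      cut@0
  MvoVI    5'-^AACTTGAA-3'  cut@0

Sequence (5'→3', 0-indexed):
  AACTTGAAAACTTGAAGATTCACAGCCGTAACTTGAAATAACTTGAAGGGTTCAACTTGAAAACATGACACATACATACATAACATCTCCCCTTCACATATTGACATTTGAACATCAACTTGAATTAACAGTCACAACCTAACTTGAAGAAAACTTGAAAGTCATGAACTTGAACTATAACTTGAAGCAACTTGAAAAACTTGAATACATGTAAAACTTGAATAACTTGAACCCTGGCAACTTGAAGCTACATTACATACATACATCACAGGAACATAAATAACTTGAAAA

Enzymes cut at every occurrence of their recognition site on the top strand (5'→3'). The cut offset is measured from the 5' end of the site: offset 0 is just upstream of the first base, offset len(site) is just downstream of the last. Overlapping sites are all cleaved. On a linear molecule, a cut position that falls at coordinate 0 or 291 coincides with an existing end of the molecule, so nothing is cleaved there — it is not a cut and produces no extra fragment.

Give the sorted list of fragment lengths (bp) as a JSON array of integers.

Scan for sites:
  LmaII (ACAT, off=0): starts [62, 69, 73, 77, 82, 95, 103, 111, 206, 249, 254, 258, 262, 273] → cuts [62, 69, 73, 77, 82, 95, 103, 111, 206, 249, 254, 258, 262, 273]
  MvoVI (AACTTGAA, off=0): starts [0, 8, 29, 39, 53, 116, 140, 151, 166, 178, 188, 197, 214, 223, 238, 281] → cuts [8, 29, 39, 53, 116, 140, 151, 166, 178, 188, 197, 214, 223, 238, 281] (position 0 is a terminus of the linear molecule — no cut)

All cut coordinates (distinct, sorted): [8, 29, 39, 53, 62, 69, 73, 77, 82, 95, 103, 111, 116, 140, 151, 166, 178, 188, 197, 206, 214, 223, 238, 249, 254, 258, 262, 273, 281]

Fragment lengths:
  [0,8): 8 bp
  [8,29): 21 bp
  [29,39): 10 bp
  [39,53): 14 bp
  [53,62): 9 bp
  [62,69): 7 bp
  [69,73): 4 bp
  [73,77): 4 bp
  [77,82): 5 bp
  [82,95): 13 bp
  [95,103): 8 bp
  [103,111): 8 bp
  [111,116): 5 bp
  [116,140): 24 bp
  [140,151): 11 bp
  [151,166): 15 bp
  [166,178): 12 bp
  [178,188): 10 bp
  [188,197): 9 bp
  [197,206): 9 bp
  [206,214): 8 bp
  [214,223): 9 bp
  [223,238): 15 bp
  [238,249): 11 bp
  [249,254): 5 bp
  [254,258): 4 bp
  [258,262): 4 bp
  [262,273): 11 bp
  [273,281): 8 bp
  [281,291): 10 bp

[4,4,4,4,5,5,5,7,8,8,8,8,8,9,9,9,9,10,10,10,11,11,11,12,13,14,15,15,21,24]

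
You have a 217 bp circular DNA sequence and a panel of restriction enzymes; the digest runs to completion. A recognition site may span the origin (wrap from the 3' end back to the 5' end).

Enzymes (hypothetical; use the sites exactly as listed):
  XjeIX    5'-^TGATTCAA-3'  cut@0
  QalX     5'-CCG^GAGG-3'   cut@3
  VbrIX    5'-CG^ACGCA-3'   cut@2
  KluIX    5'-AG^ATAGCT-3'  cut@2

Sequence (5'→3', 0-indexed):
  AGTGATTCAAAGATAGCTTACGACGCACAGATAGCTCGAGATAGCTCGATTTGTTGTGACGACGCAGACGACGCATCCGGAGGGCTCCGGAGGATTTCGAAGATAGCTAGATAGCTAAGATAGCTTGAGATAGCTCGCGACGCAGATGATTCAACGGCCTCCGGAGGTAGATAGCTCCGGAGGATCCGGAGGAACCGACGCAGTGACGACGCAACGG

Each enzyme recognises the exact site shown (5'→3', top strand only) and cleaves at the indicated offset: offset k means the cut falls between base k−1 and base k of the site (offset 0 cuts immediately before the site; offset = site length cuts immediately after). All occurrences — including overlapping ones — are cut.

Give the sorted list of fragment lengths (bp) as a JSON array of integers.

Scan for sites:
  XjeIX (TGATTCAA, off=0): starts [2, 146] → cuts [2, 146]
  QalX (CCGGAGG, off=3): starts [76, 86, 160, 176, 185] → cuts [79, 89, 163, 179, 188]
  VbrIX (CGACGCA, off=2): starts [20, 59, 68, 137, 195, 206] → cuts [22, 61, 70, 139, 197, 208]
  KluIX (AGATAGCT, off=2): starts [10, 28, 38, 100, 108, 117, 127, 168] → cuts [12, 30, 40, 102, 110, 119, 129, 170]

All cut coordinates (distinct, sorted): [2, 12, 22, 30, 40, 61, 70, 79, 89, 102, 110, 119, 129, 139, 146, 163, 170, 179, 188, 197, 208]

Fragment lengths:
  2→12: 10 bp
  12→22: 10 bp
  22→30: 8 bp
  30→40: 10 bp
  40→61: 21 bp
  61→70: 9 bp
  70→79: 9 bp
  79→89: 10 bp
  89→102: 13 bp
  102→110: 8 bp
  110→119: 9 bp
  119→129: 10 bp
  129→139: 10 bp
  139→146: 7 bp
  146→163: 17 bp
  163→170: 7 bp
  170→179: 9 bp
  179→188: 9 bp
  188→197: 9 bp
  197→208: 11 bp
  208→2 (wrap): 217-208+2 = 11 bp

[7,7,8,8,9,9,9,9,9,9,10,10,10,10,10,10,11,11,13,17,21]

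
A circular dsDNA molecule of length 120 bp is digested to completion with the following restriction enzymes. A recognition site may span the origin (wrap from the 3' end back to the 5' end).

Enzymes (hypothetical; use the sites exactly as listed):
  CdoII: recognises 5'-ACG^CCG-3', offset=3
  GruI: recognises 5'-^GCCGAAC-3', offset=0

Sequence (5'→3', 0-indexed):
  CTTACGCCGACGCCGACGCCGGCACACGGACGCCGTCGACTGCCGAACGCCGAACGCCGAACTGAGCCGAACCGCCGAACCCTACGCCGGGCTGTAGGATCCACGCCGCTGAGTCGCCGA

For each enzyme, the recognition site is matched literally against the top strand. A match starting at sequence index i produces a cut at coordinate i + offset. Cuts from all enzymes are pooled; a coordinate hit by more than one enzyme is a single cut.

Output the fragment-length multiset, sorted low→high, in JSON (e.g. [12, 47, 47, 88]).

[1,1,6,6,6,7,8,9,9,13,14,19,21]

Scan for sites:
  CdoII ACGCCG/3: at [3, 9, 15, 29, 46, 53, 83, 102] ⇒ [6, 12, 18, 32, 49, 56, 86, 105]
  GruI GCCGAAC/0: at [41, 48, 55, 65, 73] ⇒ [41, 48, 55, 65, 73]

All cut coordinates (distinct, sorted): [6, 12, 18, 32, 41, 48, 49, 55, 56, 65, 73, 86, 105]

Fragment lengths:
  6→12: 6 bp
  12→18: 6 bp
  18→32: 14 bp
  32→41: 9 bp
  41→48: 7 bp
  48→49: 1 bp
  49→55: 6 bp
  55→56: 1 bp
  56→65: 9 bp
  65→73: 8 bp
  73→86: 13 bp
  86→105: 19 bp
  105→6 (wrap): 120-105+6 = 21 bp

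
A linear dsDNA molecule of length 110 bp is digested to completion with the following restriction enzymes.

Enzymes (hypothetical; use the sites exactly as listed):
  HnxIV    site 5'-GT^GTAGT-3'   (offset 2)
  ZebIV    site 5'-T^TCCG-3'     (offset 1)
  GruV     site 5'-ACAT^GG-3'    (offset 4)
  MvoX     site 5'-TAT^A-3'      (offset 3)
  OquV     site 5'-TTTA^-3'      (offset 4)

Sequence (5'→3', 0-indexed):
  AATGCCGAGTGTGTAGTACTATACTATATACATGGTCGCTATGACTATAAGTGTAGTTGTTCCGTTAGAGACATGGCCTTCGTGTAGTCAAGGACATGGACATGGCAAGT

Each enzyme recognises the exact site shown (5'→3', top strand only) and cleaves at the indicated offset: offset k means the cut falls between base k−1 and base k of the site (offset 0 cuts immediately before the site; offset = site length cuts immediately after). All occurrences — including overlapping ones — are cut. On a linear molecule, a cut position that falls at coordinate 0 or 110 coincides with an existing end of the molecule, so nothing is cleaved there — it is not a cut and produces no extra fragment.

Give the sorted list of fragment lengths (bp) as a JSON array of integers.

[2,4,4,5,6,7,8,9,10,12,14,14,15]

Site scan:
  HnxIV GTGTAGT/2: at [10, 50, 81] ⇒ [12, 52, 83]
  ZebIV TTCCG/1: at [59] ⇒ [60]
  GruV ACATGG/4: at [29, 70, 93, 99] ⇒ [33, 74, 97, 103]
  MvoX TATA/3: at [19, 24, 26, 45] ⇒ [22, 27, 29, 48]
  OquV (TTTA, off=4): no sites

Pooled cuts: [12, 22, 27, 29, 33, 48, 52, 60, 74, 83, 97, 103]

Fragment lengths:
  [0,12): 12 bp
  [12,22): 10 bp
  [22,27): 5 bp
  [27,29): 2 bp
  [29,33): 4 bp
  [33,48): 15 bp
  [48,52): 4 bp
  [52,60): 8 bp
  [60,74): 14 bp
  [74,83): 9 bp
  [83,97): 14 bp
  [97,103): 6 bp
  [103,110): 7 bp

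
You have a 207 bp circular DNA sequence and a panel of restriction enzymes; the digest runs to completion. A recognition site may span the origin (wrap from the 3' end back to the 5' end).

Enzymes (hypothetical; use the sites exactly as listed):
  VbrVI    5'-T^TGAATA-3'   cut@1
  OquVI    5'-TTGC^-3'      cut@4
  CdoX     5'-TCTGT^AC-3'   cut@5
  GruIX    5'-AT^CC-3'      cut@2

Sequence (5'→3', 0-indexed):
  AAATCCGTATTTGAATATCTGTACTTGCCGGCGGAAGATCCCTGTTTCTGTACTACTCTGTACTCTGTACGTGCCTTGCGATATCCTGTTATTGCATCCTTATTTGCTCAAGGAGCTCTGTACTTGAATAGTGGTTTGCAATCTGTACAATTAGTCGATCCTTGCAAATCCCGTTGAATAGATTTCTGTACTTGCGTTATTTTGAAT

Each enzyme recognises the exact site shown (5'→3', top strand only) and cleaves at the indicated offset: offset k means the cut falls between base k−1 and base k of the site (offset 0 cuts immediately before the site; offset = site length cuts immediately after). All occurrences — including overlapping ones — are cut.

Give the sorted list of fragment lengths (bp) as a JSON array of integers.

Site scan:
  VbrVI (TTGAATA, off=1): starts [10, 123, 173, 201] → cuts [11, 124, 174, 202]
  OquVI (TTGC, off=4): starts [24, 75, 91, 103, 135, 161, 191] → cuts [28, 79, 95, 107, 139, 165, 195]
  CdoX (TCTGTAC, off=5): starts [17, 46, 56, 63, 116, 141, 184] → cuts [22, 51, 61, 68, 121, 146, 189]
  GruIX (ATCC, off=2): starts [2, 37, 82, 95, 157, 167] → cuts [4, 39, 84, 97, 159, 169]

All cut coordinates (distinct, sorted): [4, 11, 22, 28, 39, 51, 61, 68, 79, 84, 95, 97, 107, 121, 124, 139, 146, 159, 165, 169, 174, 189, 195, 202]

Fragments:
  4→11: 7 bp
  11→22: 11 bp
  22→28: 6 bp
  28→39: 11 bp
  39→51: 12 bp
  51→61: 10 bp
  61→68: 7 bp
  68→79: 11 bp
  79→84: 5 bp
  84→95: 11 bp
  95→97: 2 bp
  97→107: 10 bp
  107→121: 14 bp
  121→124: 3 bp
  124→139: 15 bp
  139→146: 7 bp
  146→159: 13 bp
  159→165: 6 bp
  165→169: 4 bp
  169→174: 5 bp
  174→189: 15 bp
  189→195: 6 bp
  195→202: 7 bp
  202→4 (wrap): 207-202+4 = 9 bp

[2,3,4,5,5,6,6,6,7,7,7,7,9,10,10,11,11,11,11,12,13,14,15,15]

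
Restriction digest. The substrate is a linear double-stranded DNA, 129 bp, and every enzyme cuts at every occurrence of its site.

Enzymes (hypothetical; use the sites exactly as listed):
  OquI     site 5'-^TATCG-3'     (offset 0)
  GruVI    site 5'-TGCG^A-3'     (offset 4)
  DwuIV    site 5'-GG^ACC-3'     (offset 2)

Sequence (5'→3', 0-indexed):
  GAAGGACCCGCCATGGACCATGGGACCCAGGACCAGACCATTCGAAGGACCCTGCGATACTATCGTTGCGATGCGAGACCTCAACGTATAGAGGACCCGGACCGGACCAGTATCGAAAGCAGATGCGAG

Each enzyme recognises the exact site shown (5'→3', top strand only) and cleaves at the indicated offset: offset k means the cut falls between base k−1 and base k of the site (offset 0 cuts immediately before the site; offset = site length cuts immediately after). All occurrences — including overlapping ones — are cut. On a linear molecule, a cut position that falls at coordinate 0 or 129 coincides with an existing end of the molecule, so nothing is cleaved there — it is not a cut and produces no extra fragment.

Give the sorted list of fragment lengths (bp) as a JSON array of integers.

[2,4,5,5,5,5,6,7,8,8,10,11,17,17,19]

Site scan:
  OquI (TATCG, off=0): starts [60, 110] → cuts [60, 110]
  GruVI (TGCGA, off=4): starts [52, 66, 71, 123] → cuts [56, 70, 75, 127]
  DwuIV (GGACC, off=2): starts [3, 14, 22, 29, 46, 92, 98, 103] → cuts [5, 16, 24, 31, 48, 94, 100, 105]

Pooled cuts: [5, 16, 24, 31, 48, 56, 60, 70, 75, 94, 100, 105, 110, 127]

Fragments:
  [0,5): 5 bp
  [5,16): 11 bp
  [16,24): 8 bp
  [24,31): 7 bp
  [31,48): 17 bp
  [48,56): 8 bp
  [56,60): 4 bp
  [60,70): 10 bp
  [70,75): 5 bp
  [75,94): 19 bp
  [94,100): 6 bp
  [100,105): 5 bp
  [105,110): 5 bp
  [110,127): 17 bp
  [127,129): 2 bp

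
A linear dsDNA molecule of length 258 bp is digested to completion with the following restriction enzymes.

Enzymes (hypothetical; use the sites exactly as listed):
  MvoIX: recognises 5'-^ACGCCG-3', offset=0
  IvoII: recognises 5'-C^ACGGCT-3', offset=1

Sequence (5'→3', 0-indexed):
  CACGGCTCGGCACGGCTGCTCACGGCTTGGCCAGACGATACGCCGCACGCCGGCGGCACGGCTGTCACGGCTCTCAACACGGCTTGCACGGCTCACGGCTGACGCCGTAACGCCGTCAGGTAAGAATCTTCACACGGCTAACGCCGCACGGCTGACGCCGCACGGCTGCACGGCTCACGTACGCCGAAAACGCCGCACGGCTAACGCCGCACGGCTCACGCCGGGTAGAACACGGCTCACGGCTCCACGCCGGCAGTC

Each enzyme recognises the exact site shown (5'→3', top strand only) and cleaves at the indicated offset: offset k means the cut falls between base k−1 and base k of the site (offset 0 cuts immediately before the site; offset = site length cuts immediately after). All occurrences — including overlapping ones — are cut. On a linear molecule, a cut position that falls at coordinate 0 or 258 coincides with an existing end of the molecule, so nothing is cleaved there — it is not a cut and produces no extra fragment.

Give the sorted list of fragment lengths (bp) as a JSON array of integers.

[1,7,7,7,7,7,7,7,7,7,7,7,7,8,8,8,9,9,9,10,10,11,11,12,12,14,18,24]

Site scan:
  MvoIX ACGCCG/0: at [39, 46, 101, 109, 140, 154, 180, 189, 203, 217, 246] ⇒ [39, 46, 101, 109, 140, 154, 180, 189, 203, 217, 246]
  IvoII CACGGCT/1: at [0, 10, 20, 56, 65, 77, 86, 93, 132, 146, 160, 168, 195, 209, 230, 237] ⇒ [1, 11, 21, 57, 66, 78, 87, 94, 133, 147, 161, 169, 196, 210, 231, 238]

All cut coordinates (distinct, sorted): [1, 11, 21, 39, 46, 57, 66, 78, 87, 94, 101, 109, 133, 140, 147, 154, 161, 169, 180, 189, 196, 203, 210, 217, 231, 238, 246]

Fragment lengths:
  [0,1): 1 bp
  [1,11): 10 bp
  [11,21): 10 bp
  [21,39): 18 bp
  [39,46): 7 bp
  [46,57): 11 bp
  [57,66): 9 bp
  [66,78): 12 bp
  [78,87): 9 bp
  [87,94): 7 bp
  [94,101): 7 bp
  [101,109): 8 bp
  [109,133): 24 bp
  [133,140): 7 bp
  [140,147): 7 bp
  [147,154): 7 bp
  [154,161): 7 bp
  [161,169): 8 bp
  [169,180): 11 bp
  [180,189): 9 bp
  [189,196): 7 bp
  [196,203): 7 bp
  [203,210): 7 bp
  [210,217): 7 bp
  [217,231): 14 bp
  [231,238): 7 bp
  [238,246): 8 bp
  [246,258): 12 bp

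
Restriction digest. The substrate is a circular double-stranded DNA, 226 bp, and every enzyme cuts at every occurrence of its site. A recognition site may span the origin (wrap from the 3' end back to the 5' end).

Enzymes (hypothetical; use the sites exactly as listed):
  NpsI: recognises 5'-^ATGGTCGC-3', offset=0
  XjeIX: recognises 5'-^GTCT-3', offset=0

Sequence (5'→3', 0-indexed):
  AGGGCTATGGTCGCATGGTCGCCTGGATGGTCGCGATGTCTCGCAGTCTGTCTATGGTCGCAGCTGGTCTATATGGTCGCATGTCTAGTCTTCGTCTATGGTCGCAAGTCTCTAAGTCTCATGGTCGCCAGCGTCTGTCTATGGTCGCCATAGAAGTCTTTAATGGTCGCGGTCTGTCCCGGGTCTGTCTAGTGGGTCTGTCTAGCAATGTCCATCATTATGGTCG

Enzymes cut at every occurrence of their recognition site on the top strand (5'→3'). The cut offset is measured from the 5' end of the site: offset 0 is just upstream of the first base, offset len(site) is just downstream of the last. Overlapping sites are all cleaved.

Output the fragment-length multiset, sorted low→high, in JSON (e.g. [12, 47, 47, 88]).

Scan for sites:
  NpsI (ATGGTCGC, off=0): starts [6, 14, 26, 53, 72, 97, 120, 140, 162] → cuts [6, 14, 26, 53, 72, 97, 120, 140, 162]
  XjeIX (GTCT, off=0): starts [37, 45, 49, 66, 82, 87, 93, 107, 115, 132, 136, 155, 171, 182, 186, 195, 199] → cuts [37, 45, 49, 66, 82, 87, 93, 107, 115, 132, 136, 155, 171, 182, 186, 195, 199]

Pooled cuts: [6, 14, 26, 37, 45, 49, 53, 66, 72, 82, 87, 93, 97, 107, 115, 120, 132, 136, 140, 155, 162, 171, 182, 186, 195, 199]

Fragment lengths:
  6→14: 8 bp
  14→26: 12 bp
  26→37: 11 bp
  37→45: 8 bp
  45→49: 4 bp
  49→53: 4 bp
  53→66: 13 bp
  66→72: 6 bp
  72→82: 10 bp
  82→87: 5 bp
  87→93: 6 bp
  93→97: 4 bp
  97→107: 10 bp
  107→115: 8 bp
  115→120: 5 bp
  120→132: 12 bp
  132→136: 4 bp
  136→140: 4 bp
  140→155: 15 bp
  155→162: 7 bp
  162→171: 9 bp
  171→182: 11 bp
  182→186: 4 bp
  186→195: 9 bp
  195→199: 4 bp
  199→6 (wrap): 226-199+6 = 33 bp

[4,4,4,4,4,4,4,5,5,6,6,7,8,8,8,9,9,10,10,11,11,12,12,13,15,33]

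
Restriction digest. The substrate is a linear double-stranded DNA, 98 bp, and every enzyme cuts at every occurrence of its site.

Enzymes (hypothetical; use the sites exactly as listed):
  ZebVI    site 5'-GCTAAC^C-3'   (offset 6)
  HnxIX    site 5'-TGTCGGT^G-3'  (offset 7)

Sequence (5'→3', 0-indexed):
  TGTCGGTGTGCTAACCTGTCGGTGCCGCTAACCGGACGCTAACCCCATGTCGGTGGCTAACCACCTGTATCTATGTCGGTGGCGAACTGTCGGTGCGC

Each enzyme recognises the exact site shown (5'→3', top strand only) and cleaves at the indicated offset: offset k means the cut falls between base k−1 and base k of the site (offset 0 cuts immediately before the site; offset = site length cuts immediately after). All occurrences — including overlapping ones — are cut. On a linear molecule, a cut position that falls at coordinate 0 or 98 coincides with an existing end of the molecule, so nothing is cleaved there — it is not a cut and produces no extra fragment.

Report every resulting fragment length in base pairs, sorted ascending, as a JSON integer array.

Per-enzyme occurrences:
  ZebVI (GCTAACC, off=6): starts [9, 26, 37, 55] → cuts [15, 32, 43, 61]
  HnxIX (TGTCGGTG, off=7): starts [0, 16, 47, 73, 87] → cuts [7, 23, 54, 80, 94]

All cut coordinates (distinct, sorted): [7, 15, 23, 32, 43, 54, 61, 80, 94]

Fragments:
  [0,7): 7 bp
  [7,15): 8 bp
  [15,23): 8 bp
  [23,32): 9 bp
  [32,43): 11 bp
  [43,54): 11 bp
  [54,61): 7 bp
  [61,80): 19 bp
  [80,94): 14 bp
  [94,98): 4 bp

[4,7,7,8,8,9,11,11,14,19]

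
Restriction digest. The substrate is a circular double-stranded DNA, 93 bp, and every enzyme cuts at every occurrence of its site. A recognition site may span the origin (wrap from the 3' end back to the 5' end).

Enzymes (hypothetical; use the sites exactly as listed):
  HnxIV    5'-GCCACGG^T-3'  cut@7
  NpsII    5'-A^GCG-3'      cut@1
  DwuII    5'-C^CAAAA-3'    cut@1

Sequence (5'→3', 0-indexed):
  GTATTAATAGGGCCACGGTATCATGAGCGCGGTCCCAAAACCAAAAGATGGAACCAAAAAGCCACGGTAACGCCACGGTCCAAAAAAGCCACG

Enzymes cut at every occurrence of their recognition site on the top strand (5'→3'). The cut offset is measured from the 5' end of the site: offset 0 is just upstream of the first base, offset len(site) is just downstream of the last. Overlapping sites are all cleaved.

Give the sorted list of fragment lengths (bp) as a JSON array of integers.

[2,6,8,9,11,13,13,14,17]

Scan for sites:
  HnxIV (GCCACGGT, off=7): starts [11, 60, 71, 87] → cuts [1, 18, 67, 78]
  NpsII (AGCG, off=1): starts [25] → cuts [26]
  DwuII (CCAAAA, off=1): starts [34, 40, 53, 79] → cuts [35, 41, 54, 80]

All cut coordinates (distinct, sorted): [1, 18, 26, 35, 41, 54, 67, 78, 80]

Fragment lengths:
  1→18: 17 bp
  18→26: 8 bp
  26→35: 9 bp
  35→41: 6 bp
  41→54: 13 bp
  54→67: 13 bp
  67→78: 11 bp
  78→80: 2 bp
  80→1 (wrap): 93-80+1 = 14 bp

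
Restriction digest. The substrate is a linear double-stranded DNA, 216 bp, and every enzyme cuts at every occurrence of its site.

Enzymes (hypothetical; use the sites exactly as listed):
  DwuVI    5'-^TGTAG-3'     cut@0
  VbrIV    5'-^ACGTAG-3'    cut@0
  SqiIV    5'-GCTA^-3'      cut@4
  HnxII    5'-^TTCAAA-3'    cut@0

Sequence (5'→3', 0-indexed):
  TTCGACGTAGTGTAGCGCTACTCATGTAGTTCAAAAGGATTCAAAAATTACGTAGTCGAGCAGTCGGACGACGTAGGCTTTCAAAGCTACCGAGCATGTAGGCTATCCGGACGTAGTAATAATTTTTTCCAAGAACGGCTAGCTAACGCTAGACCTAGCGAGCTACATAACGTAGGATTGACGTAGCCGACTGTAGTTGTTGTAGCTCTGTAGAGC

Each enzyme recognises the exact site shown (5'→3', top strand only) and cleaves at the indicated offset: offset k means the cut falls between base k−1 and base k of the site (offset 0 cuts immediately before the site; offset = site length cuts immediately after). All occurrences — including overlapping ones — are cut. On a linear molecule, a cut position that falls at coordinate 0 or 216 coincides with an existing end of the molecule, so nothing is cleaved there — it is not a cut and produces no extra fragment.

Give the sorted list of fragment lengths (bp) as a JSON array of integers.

Scan for sites:
  DwuVI (TGTAG, off=0): starts [10, 24, 96, 191, 200, 208] → cuts [10, 24, 96, 191, 200, 208]
  VbrIV (ACGTAG, off=0): starts [4, 49, 70, 110, 169, 180] → cuts [4, 49, 70, 110, 169, 180]
  SqiIV (GCTA, off=4): starts [16, 85, 101, 137, 141, 147, 161] → cuts [20, 89, 105, 141, 145, 151, 165]
  HnxII (TTCAAA, off=0): starts [29, 39, 79] → cuts [29, 39, 79]

All cut coordinates (distinct, sorted): [4, 10, 20, 24, 29, 39, 49, 70, 79, 89, 96, 105, 110, 141, 145, 151, 165, 169, 180, 191, 200, 208]

Fragments:
  [0,4): 4 bp
  [4,10): 6 bp
  [10,20): 10 bp
  [20,24): 4 bp
  [24,29): 5 bp
  [29,39): 10 bp
  [39,49): 10 bp
  [49,70): 21 bp
  [70,79): 9 bp
  [79,89): 10 bp
  [89,96): 7 bp
  [96,105): 9 bp
  [105,110): 5 bp
  [110,141): 31 bp
  [141,145): 4 bp
  [145,151): 6 bp
  [151,165): 14 bp
  [165,169): 4 bp
  [169,180): 11 bp
  [180,191): 11 bp
  [191,200): 9 bp
  [200,208): 8 bp
  [208,216): 8 bp

[4,4,4,4,5,5,6,6,7,8,8,9,9,9,10,10,10,10,11,11,14,21,31]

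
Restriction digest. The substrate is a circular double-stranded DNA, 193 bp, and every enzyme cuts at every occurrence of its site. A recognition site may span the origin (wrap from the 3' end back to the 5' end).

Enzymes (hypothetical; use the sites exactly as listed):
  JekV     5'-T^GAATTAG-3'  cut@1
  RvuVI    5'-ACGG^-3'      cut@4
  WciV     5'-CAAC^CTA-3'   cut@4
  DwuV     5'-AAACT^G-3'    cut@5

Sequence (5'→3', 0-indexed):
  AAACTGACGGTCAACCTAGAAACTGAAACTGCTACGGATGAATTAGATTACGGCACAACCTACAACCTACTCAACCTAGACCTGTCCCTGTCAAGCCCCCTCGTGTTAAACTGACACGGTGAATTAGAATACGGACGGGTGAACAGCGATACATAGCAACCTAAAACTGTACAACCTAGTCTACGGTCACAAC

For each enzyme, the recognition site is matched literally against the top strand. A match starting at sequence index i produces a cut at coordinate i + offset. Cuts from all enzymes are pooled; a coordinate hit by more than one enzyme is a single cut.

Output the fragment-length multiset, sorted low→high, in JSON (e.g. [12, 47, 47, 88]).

[1,2,4,5,5,6,6,7,7,7,7,8,9,9,11,12,14,14,22,37]

Site scan:
  JekV (TGAATTAG, off=1): starts [38, 119] → cuts [39, 120]
  RvuVI (ACGG, off=4): starts [6, 33, 49, 115, 130, 134, 182] → cuts [10, 37, 53, 119, 134, 138, 186]
  WciV (CAACCTA, off=4): starts [11, 55, 62, 71, 156, 171] → cuts [15, 59, 66, 75, 160, 175]
  DwuV (AAACTG, off=5): starts [0, 19, 25, 107, 163] → cuts [5, 24, 30, 112, 168]

Pooled cuts: [5, 10, 15, 24, 30, 37, 39, 53, 59, 66, 75, 112, 119, 120, 134, 138, 160, 168, 175, 186]

Fragments:
  5→10: 5 bp
  10→15: 5 bp
  15→24: 9 bp
  24→30: 6 bp
  30→37: 7 bp
  37→39: 2 bp
  39→53: 14 bp
  53→59: 6 bp
  59→66: 7 bp
  66→75: 9 bp
  75→112: 37 bp
  112→119: 7 bp
  119→120: 1 bp
  120→134: 14 bp
  134→138: 4 bp
  138→160: 22 bp
  160→168: 8 bp
  168→175: 7 bp
  175→186: 11 bp
  186→5 (wrap): 193-186+5 = 12 bp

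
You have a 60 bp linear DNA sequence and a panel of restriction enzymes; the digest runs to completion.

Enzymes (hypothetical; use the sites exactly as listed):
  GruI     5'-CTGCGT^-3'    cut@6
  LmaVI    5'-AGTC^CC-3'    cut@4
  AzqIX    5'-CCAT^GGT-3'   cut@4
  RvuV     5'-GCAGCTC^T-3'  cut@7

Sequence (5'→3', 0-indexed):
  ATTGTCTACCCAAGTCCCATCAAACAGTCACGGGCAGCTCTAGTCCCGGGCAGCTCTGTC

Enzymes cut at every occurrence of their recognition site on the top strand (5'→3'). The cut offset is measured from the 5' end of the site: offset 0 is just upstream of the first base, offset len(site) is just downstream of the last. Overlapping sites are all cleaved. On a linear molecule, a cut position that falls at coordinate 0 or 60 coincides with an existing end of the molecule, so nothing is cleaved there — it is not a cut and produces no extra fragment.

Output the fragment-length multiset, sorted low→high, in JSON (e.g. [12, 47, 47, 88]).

[4,5,11,16,24]

Scan for sites:
  GruI (CTGCGT, off=6): no sites
  LmaVI (AGTCCC, off=4): starts [12, 41] → cuts [16, 45]
  AzqIX (CCATGGT, off=4): no sites
  RvuV (GCAGCTCT, off=7): starts [33, 49] → cuts [40, 56]

All cut coordinates (distinct, sorted): [16, 40, 45, 56]

Fragment lengths:
  [0,16): 16 bp
  [16,40): 24 bp
  [40,45): 5 bp
  [45,56): 11 bp
  [56,60): 4 bp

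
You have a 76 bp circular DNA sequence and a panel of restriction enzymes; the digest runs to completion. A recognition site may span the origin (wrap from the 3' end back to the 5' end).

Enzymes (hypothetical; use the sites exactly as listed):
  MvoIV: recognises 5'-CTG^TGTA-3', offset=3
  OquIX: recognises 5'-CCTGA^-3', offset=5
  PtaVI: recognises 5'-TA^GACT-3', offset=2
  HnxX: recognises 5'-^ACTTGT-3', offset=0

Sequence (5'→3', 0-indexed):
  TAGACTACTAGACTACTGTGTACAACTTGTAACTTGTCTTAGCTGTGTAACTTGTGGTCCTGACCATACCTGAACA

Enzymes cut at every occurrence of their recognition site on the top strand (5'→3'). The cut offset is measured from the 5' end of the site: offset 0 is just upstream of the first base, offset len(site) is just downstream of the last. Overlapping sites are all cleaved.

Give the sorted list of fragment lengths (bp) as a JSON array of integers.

[4,5,6,7,8,8,10,14,14]

Site scan:
  MvoIV CTGTGTA/3: at [15, 42] ⇒ [18, 45]
  OquIX CCTGA/5: at [58, 68] ⇒ [63, 73]
  PtaVI TAGACT/2: at [0, 8] ⇒ [2, 10]
  HnxX ACTTGT/0: at [24, 31, 49] ⇒ [24, 31, 49]

Pooled cuts: [2, 10, 18, 24, 31, 45, 49, 63, 73]

Fragments:
  2→10: 8 bp
  10→18: 8 bp
  18→24: 6 bp
  24→31: 7 bp
  31→45: 14 bp
  45→49: 4 bp
  49→63: 14 bp
  63→73: 10 bp
  73→2 (wrap): 76-73+2 = 5 bp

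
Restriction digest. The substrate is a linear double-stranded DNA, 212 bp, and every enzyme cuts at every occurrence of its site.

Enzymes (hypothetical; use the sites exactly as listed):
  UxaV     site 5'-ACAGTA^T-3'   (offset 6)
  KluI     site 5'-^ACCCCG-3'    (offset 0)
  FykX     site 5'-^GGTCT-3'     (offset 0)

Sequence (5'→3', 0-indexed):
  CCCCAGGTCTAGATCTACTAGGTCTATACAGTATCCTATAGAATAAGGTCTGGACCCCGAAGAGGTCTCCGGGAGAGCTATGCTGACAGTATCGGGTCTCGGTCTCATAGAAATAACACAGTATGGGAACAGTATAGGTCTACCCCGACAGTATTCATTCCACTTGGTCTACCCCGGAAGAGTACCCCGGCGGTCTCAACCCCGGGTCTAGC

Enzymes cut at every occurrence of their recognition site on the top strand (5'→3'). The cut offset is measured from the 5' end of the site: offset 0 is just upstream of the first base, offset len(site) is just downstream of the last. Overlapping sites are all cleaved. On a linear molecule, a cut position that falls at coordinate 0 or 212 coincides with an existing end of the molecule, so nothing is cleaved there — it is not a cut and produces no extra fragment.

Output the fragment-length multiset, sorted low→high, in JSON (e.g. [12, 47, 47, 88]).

[2,3,5,5,5,6,6,7,7,8,8,10,11,12,12,13,13,13,15,23,28]

Scan for sites:
  UxaV (ACAGTAT, off=6): starts [27, 85, 117, 128, 147] → cuts [33, 91, 123, 134, 153]
  KluI (ACCCCG, off=0): starts [53, 141, 170, 183, 198] → cuts [53, 141, 170, 183, 198]
  FykX (GGTCT, off=0): starts [5, 20, 46, 63, 94, 100, 136, 165, 191, 204] → cuts [5, 20, 46, 63, 94, 100, 136, 165, 191, 204]

All cut coordinates (distinct, sorted): [5, 20, 33, 46, 53, 63, 91, 94, 100, 123, 134, 136, 141, 153, 165, 170, 183, 191, 198, 204]

Fragment lengths:
  [0,5): 5 bp
  [5,20): 15 bp
  [20,33): 13 bp
  [33,46): 13 bp
  [46,53): 7 bp
  [53,63): 10 bp
  [63,91): 28 bp
  [91,94): 3 bp
  [94,100): 6 bp
  [100,123): 23 bp
  [123,134): 11 bp
  [134,136): 2 bp
  [136,141): 5 bp
  [141,153): 12 bp
  [153,165): 12 bp
  [165,170): 5 bp
  [170,183): 13 bp
  [183,191): 8 bp
  [191,198): 7 bp
  [198,204): 6 bp
  [204,212): 8 bp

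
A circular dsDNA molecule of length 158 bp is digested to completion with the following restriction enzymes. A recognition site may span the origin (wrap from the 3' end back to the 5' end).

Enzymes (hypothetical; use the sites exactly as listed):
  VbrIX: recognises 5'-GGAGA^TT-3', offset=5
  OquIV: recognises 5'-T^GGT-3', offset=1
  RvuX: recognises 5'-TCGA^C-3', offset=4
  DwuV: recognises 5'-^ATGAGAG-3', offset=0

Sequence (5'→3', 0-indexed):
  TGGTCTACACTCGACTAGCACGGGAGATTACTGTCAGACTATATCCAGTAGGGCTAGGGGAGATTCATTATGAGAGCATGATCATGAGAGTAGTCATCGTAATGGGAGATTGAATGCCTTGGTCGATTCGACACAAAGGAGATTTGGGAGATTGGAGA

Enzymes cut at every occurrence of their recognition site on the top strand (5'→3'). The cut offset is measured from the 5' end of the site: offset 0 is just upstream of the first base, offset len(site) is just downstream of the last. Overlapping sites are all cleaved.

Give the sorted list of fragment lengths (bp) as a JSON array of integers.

Per-enzyme occurrences:
  VbrIX (GGAGATT, off=5): starts [22, 58, 104, 137, 146] → cuts [27, 63, 109, 142, 151]
  OquIV (TGGT, off=1): starts [0, 119] → cuts [1, 120]
  RvuX (TCGAC, off=4): starts [10, 127] → cuts [14, 131]
  DwuV (ATGAGAG, off=0): starts [69, 83] → cuts [69, 83]

All cut coordinates (distinct, sorted): [1, 14, 27, 63, 69, 83, 109, 120, 131, 142, 151]

Fragment lengths:
  1→14: 13 bp
  14→27: 13 bp
  27→63: 36 bp
  63→69: 6 bp
  69→83: 14 bp
  83→109: 26 bp
  109→120: 11 bp
  120→131: 11 bp
  131→142: 11 bp
  142→151: 9 bp
  151→1 (wrap): 158-151+1 = 8 bp

[6,8,9,11,11,11,13,13,14,26,36]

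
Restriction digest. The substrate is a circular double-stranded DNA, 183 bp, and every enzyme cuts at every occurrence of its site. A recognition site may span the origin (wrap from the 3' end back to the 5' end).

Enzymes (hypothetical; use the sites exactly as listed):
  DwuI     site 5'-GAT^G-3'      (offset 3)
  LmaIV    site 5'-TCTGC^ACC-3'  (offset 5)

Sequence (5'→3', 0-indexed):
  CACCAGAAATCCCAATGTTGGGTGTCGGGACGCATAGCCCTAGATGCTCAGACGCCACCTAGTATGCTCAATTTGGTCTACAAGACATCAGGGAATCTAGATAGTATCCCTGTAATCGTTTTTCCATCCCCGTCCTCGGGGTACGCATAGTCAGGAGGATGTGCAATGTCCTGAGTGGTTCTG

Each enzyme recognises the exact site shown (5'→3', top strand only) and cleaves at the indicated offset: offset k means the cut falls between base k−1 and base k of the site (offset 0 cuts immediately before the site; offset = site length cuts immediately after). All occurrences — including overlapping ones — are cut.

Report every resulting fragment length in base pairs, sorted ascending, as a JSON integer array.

Scan for sites:
  DwuI (GATG, off=3): starts [42, 157] → cuts [45, 160]
  LmaIV (TCTGCACC, off=5): starts [179] → cuts [1]

Pooled cuts: [1, 45, 160]

Fragment lengths:
  1→45: 44 bp
  45→160: 115 bp
  160→1 (wrap): 183-160+1 = 24 bp

[24,44,115]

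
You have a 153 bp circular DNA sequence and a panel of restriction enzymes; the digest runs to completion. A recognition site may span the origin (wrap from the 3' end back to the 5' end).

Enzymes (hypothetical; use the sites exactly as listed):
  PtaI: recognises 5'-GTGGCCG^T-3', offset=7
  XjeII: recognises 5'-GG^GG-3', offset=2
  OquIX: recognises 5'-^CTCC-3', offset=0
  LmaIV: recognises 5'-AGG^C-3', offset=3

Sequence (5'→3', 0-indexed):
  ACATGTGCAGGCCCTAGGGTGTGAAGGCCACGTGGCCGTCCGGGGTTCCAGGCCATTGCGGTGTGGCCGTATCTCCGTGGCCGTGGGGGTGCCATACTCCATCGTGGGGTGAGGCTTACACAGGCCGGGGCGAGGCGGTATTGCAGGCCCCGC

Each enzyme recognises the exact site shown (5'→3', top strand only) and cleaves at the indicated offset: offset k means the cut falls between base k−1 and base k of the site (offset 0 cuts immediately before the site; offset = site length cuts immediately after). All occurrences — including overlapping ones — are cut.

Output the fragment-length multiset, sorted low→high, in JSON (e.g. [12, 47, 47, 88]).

[1,3,3,4,5,7,7,9,9,10,11,11,11,12,16,17,17]

Scan for sites:
  PtaI (GTGGCCGT, off=7): starts [31, 62, 76] → cuts [38, 69, 83]
  XjeII (GGGG, off=2): starts [41, 84, 85, 105, 126] → cuts [43, 86, 87, 107, 128]
  OquIX (CTCC, off=0): starts [72, 96] → cuts [72, 96]
  LmaIV (AGGC, off=3): starts [8, 24, 49, 111, 121, 132, 144] → cuts [11, 27, 52, 114, 124, 135, 147]

Pooled cuts: [11, 27, 38, 43, 52, 69, 72, 83, 86, 87, 96, 107, 114, 124, 128, 135, 147]

Fragments:
  11→27: 16 bp
  27→38: 11 bp
  38→43: 5 bp
  43→52: 9 bp
  52→69: 17 bp
  69→72: 3 bp
  72→83: 11 bp
  83→86: 3 bp
  86→87: 1 bp
  87→96: 9 bp
  96→107: 11 bp
  107→114: 7 bp
  114→124: 10 bp
  124→128: 4 bp
  128→135: 7 bp
  135→147: 12 bp
  147→11 (wrap): 153-147+11 = 17 bp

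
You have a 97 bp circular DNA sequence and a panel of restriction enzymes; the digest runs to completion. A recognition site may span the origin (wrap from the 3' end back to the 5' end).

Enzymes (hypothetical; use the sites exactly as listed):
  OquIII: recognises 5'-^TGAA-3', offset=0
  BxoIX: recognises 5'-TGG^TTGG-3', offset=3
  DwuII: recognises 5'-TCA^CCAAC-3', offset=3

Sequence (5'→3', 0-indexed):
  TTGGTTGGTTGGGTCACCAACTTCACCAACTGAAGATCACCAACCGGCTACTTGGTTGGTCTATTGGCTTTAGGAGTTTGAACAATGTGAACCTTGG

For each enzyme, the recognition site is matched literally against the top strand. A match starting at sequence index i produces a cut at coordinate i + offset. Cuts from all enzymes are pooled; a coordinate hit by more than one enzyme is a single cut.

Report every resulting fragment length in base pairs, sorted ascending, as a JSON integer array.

[4,4,5,8,9,9,9,10,16,23]

Scan for sites:
  OquIII TGAA/0: at [30, 78, 87] ⇒ [30, 78, 87]
  BxoIX TGGTTGG/3: at [1, 5, 52, 94] ⇒ [0, 4, 8, 55]
  DwuII TCACCAAC/3: at [13, 22, 36] ⇒ [16, 25, 39]

Pooled cuts: [0, 4, 8, 16, 25, 30, 39, 55, 78, 87]

Fragment lengths:
  0→4: 4 bp
  4→8: 4 bp
  8→16: 8 bp
  16→25: 9 bp
  25→30: 5 bp
  30→39: 9 bp
  39→55: 16 bp
  55→78: 23 bp
  78→87: 9 bp
  87→0 (wrap): 97-87+0 = 10 bp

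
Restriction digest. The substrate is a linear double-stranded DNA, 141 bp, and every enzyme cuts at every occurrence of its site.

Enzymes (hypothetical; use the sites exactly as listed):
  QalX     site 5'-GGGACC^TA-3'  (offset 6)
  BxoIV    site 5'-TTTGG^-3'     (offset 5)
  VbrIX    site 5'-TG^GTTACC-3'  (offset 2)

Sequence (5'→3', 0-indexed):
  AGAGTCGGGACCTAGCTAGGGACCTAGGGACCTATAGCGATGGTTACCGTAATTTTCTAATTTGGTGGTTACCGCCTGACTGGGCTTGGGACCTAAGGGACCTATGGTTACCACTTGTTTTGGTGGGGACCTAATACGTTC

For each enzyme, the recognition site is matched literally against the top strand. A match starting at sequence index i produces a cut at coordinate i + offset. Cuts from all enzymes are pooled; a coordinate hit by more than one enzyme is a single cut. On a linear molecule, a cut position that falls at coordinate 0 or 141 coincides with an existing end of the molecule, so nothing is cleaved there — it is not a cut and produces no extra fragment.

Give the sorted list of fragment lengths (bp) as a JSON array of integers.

[2,4,8,8,9,10,10,12,12,17,23,26]

Site scan:
  QalX (GGGACCTA, off=6): starts [6, 18, 26, 87, 96, 125] → cuts [12, 24, 32, 93, 102, 131]
  BxoIV (TTTGG, off=5): starts [60, 118] → cuts [65, 123]
  VbrIX (TGGTTACC, off=2): starts [40, 65, 104] → cuts [42, 67, 106]

All cut coordinates (distinct, sorted): [12, 24, 32, 42, 65, 67, 93, 102, 106, 123, 131]

Fragment lengths:
  [0,12): 12 bp
  [12,24): 12 bp
  [24,32): 8 bp
  [32,42): 10 bp
  [42,65): 23 bp
  [65,67): 2 bp
  [67,93): 26 bp
  [93,102): 9 bp
  [102,106): 4 bp
  [106,123): 17 bp
  [123,131): 8 bp
  [131,141): 10 bp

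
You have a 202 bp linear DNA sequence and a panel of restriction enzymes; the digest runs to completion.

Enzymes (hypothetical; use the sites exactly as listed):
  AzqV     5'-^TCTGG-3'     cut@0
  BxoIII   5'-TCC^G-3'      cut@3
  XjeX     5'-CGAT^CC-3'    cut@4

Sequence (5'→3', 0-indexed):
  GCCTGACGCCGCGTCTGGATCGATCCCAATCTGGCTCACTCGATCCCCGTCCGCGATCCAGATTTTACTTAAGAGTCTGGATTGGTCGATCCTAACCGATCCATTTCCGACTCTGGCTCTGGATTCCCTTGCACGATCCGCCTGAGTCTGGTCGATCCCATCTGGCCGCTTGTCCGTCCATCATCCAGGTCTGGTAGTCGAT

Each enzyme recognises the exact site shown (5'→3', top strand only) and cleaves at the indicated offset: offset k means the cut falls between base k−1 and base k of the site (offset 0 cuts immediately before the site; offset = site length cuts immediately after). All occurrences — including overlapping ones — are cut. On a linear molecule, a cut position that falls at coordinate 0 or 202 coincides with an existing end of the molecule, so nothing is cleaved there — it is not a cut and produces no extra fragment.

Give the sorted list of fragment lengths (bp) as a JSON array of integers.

[2,3,4,5,5,6,7,8,8,10,10,11,13,13,14,15,15,15,18,20]

Scan for sites:
  AzqV (TCTGG, off=0): starts [13, 29, 75, 111, 117, 146, 160, 189] → cuts [13, 29, 75, 111, 117, 146, 160, 189]
  BxoIII (TCCG, off=3): starts [49, 105, 136, 172] → cuts [52, 108, 139, 175]
  XjeX (CGATCC, off=4): starts [20, 40, 53, 86, 96, 133, 152] → cuts [24, 44, 57, 90, 100, 137, 156]

Pooled cuts: [13, 24, 29, 44, 52, 57, 75, 90, 100, 108, 111, 117, 137, 139, 146, 156, 160, 175, 189]

Fragment lengths:
  [0,13): 13 bp
  [13,24): 11 bp
  [24,29): 5 bp
  [29,44): 15 bp
  [44,52): 8 bp
  [52,57): 5 bp
  [57,75): 18 bp
  [75,90): 15 bp
  [90,100): 10 bp
  [100,108): 8 bp
  [108,111): 3 bp
  [111,117): 6 bp
  [117,137): 20 bp
  [137,139): 2 bp
  [139,146): 7 bp
  [146,156): 10 bp
  [156,160): 4 bp
  [160,175): 15 bp
  [175,189): 14 bp
  [189,202): 13 bp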